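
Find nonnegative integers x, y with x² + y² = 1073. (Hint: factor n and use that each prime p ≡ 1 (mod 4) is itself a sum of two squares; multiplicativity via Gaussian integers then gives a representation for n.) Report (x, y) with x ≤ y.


Step 1: Factor n = 1073 = 29 · 37.
Step 2: Check the mod-4 condition on each prime factor: 29 ≡ 1 (mod 4), exponent 1; 37 ≡ 1 (mod 4), exponent 1.
All primes ≡ 3 (mod 4) appear to even exponent (or don't appear), so by the two-squares theorem n IS expressible as a sum of two squares.
Step 3: Build a representation. Here n = 29 · 37 is a product of primes ≡ 1 (mod 4). Each prime p ≡ 1 (mod 4) is itself a sum of two squares; find a² by testing p − a² for a perfect square:
  29: 29 − 1² = 28, 29 − 2² = 25 = 5² ⇒ 29 = 2² + 5².
  37: 37 − 1² = 36 = 6² ⇒ 37 = 1² + 6².
  Combine using the Brahmagupta–Fibonacci identity (a² + b²)(c² + d²) = (ac − bd)² + (ad + bc)² = (ac + bd)² + (ad − bc)²:
  29 · 37 = 1073: from (2² + 5²)(1² + 6²), take (2·1 − 5·6, 2·6 + 5·1) = (2 − 30, 12 + 5) = (-28, 17); dropping signs (only squares matter) gives (28, 17); check 28² + 17² = 784 + 289 = 1073 ✓.
Step 4: Order so x ≤ y and verify: 17² + 28² = 289 + 784 = 1073 = n. ✓

n = 1073 = 17² + 28² (one valid representation with x ≤ y).


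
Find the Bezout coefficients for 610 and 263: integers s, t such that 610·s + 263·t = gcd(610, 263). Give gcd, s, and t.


Euclidean algorithm on (610, 263) — divide until remainder is 0:
  610 = 2 · 263 + 84
  263 = 3 · 84 + 11
  84 = 7 · 11 + 7
  11 = 1 · 7 + 4
  7 = 1 · 4 + 3
  4 = 1 · 3 + 1
  3 = 3 · 1 + 0
gcd(610, 263) = 1.
Track Bezout coefficients alongside the remainders: start with r₀ = 610 = a·1 + b·0 (s = 1, t = 0) and r₁ = 263 = a·0 + b·1 (s = 0, t = 1); each new remainder r_{k+1} = r_{k-1} − q_k·r_k inherits s_{k+1} = s_{k-1} − q_k·s_k, t_{k+1} = t_{k-1} − q_k·t_k, so r_k = a·s_k + b·t_k at every step:
  q = 2: r = 84, s = 1 − 2·0 = 1, t = 0 − 2·1 = -2  (check: 610·1 + 263·(-2) = 84)
  q = 3: r = 11, s = 0 − 3·1 = -3, t = 1 − 3·(-2) = 7  (check: 610·(-3) + 263·7 = 11)
  q = 7: r = 7, s = 1 − 7·(-3) = 22, t = -2 − 7·7 = -51  (check: 610·22 + 263·(-51) = 7)
  q = 1: r = 4, s = -3 − 1·22 = -25, t = 7 − 1·(-51) = 58  (check: 610·(-25) + 263·58 = 4)
  q = 1: r = 3, s = 22 − 1·(-25) = 47, t = -51 − 1·58 = -109  (check: 610·47 + 263·(-109) = 3)
  q = 1: r = 1, s = -25 − 1·47 = -72, t = 58 − 1·(-109) = 167  (check: 610·(-72) + 263·167 = 1)
The row with r = 1 (the gcd) gives the Bezout coefficients s = -72, t = 167.
Result: 610 · (-72) + 263 · (167) = 1.

gcd(610, 263) = 1; s = -72, t = 167 (check: 610·(-72) + 263·167 = 1).


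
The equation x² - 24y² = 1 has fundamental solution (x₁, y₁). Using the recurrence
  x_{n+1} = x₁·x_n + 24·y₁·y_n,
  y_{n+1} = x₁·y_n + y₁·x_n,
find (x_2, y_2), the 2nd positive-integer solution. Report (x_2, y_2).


Step 1: Find the fundamental solution (x₁, y₁) of x² - 24y² = 1.
  Expand √24 as a continued fraction. a₀ = ⌊√24⌋ = 4; iterate m_{k+1} = d_k·a_k − m_k, d_{k+1} = (24 − m_{k+1}²)/d_k, a_{k+1} = ⌊(a₀ + m_{k+1})/d_{k+1}⌋ (starting m₀ = 0, d₀ = 1), with convergents p_k = a_k·p_{k-1} + p_{k-2}, q_k = a_k·q_{k-1} + q_{k-2} (p₋₁ = 1, q₋₁ = 0):
  k = 0: a₀ = 4; p₀/q₀ = 4/1; p₀² − 24·q₀² = 16 − 24 = -8.
  k = 1: m = 4, d = 8, a = ⌊(4 + 4)/8⌋ = 1; p/q = (1·4 + 1)/(1·1 + 0) = 5/1; p² − 24·q² = 25 − 24 = 1.
  The first convergent with p² − 24·q² = 1 gives the fundamental solution (x₁, y₁) = (5, 1).
Step 2: Apply the recurrence (x_{n+1}, y_{n+1}) = (x₁x_n + 24y₁y_n, x₁y_n + y₁x_n) repeatedly.
  From (x_1, y_1) = (5, 1): x_2 = 5·5 + 24·1·1 = 49; y_2 = 5·1 + 1·5 = 10.
Step 3: Verify x_2² - 24·y_2² = 2401 - 2400 = 1 (should be 1). ✓

(x_1, y_1) = (5, 1); (x_2, y_2) = (49, 10).


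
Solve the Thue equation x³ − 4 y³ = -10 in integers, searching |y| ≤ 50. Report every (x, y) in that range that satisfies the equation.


The equation is x³ - 4y³ = -10. For fixed y, x³ = 4·y³ − 10, so a solution requires the RHS to be a perfect cube.
Strategy: iterate y from -50 to 50, compute RHS = 4·y³ − 10, and check whether it is a (positive or negative) perfect cube.
Check small values of y:
  y = 0: RHS = -10 is not a perfect cube.
  y = 1: RHS = -6 is not a perfect cube.
  y = -1: RHS = -14 is not a perfect cube.
  y = 2: RHS = 22 is not a perfect cube.
  y = -2: RHS = -42 is not a perfect cube.
  y = 3: RHS = 98 is not a perfect cube.
  y = -3: RHS = -118 is not a perfect cube.
Continuing the search up to |y| = 50 finds no solutions either.
No (x, y) in the scanned range satisfies the equation.

No integer solutions with |y| ≤ 50.


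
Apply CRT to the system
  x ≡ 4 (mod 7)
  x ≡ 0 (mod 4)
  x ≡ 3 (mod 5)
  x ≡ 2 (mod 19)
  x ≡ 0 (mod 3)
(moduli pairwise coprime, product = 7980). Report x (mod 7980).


Product of moduli M = 7 · 4 · 5 · 19 · 3 = 7980.
Merge one congruence at a time:
  Start: x ≡ 4 (mod 7).
  Combine with x ≡ 0 (mod 4); new modulus lcm = 28.
    Write x = 4 + 7·t and substitute into x ≡ 0 (mod 4): 7·t ≡ 0 − 4 = -4 (mod 4).
    Reduce coefficients mod 4: 3·t ≡ 0 (mod 4).
    The inverse of 3 mod 4 is 3 (since 3·3 = 9 = 2·4 + 1), so t ≡ 3·0 = 0 ≡ 0 (mod 4).
    Then x = 4 + 7·0 = 4, valid modulo lcm(7, 4) = 28: x ≡ 4 (mod 28).
  Combine with x ≡ 3 (mod 5); new modulus lcm = 140.
    Write x = 4 + 28·t and substitute into x ≡ 3 (mod 5): 28·t ≡ 3 − 4 = -1 (mod 5).
    Reduce coefficients mod 5: 3·t ≡ 4 (mod 5).
    The inverse of 3 mod 5 is 2 (since 3·2 = 6 = 1·5 + 1), so t ≡ 2·4 = 8 ≡ 3 (mod 5).
    Then x = 4 + 28·3 = 88, valid modulo lcm(28, 5) = 140: x ≡ 88 (mod 140).
  Combine with x ≡ 2 (mod 19); new modulus lcm = 2660.
    Write x = 88 + 140·t and substitute into x ≡ 2 (mod 19): 140·t ≡ 2 − 88 = -86 (mod 19).
    Reduce coefficients mod 19: 7·t ≡ 9 (mod 19).
    The inverse of 7 mod 19 is 11 (since 7·11 = 77 = 4·19 + 1), so t ≡ 11·9 = 99 ≡ 4 (mod 19).
    Then x = 88 + 140·4 = 648, valid modulo lcm(140, 19) = 2660: x ≡ 648 (mod 2660).
  Combine with x ≡ 0 (mod 3); new modulus lcm = 7980.
    Write x = 648 + 2660·t and substitute into x ≡ 0 (mod 3): 2660·t ≡ 0 − 648 = -648 (mod 3).
    Reduce coefficients mod 3: 2·t ≡ 0 (mod 3).
    The inverse of 2 mod 3 is 2 (since 2·2 = 4 = 1·3 + 1), so t ≡ 2·0 = 0 ≡ 0 (mod 3).
    Then x = 648 + 2660·0 = 648, valid modulo lcm(2660, 3) = 7980: x ≡ 648 (mod 7980).
Verify against each original: 648 mod 7 = 4, 648 mod 4 = 0, 648 mod 5 = 3, 648 mod 19 = 2, 648 mod 3 = 0.

x ≡ 648 (mod 7980).


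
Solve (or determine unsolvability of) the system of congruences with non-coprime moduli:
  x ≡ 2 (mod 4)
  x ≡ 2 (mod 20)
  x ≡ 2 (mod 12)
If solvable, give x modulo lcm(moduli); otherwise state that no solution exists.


Moduli 4, 20, 12 are not pairwise coprime, so CRT works modulo lcm(m_i) when all pairwise compatibility conditions hold.
Pairwise compatibility: gcd(m_i, m_j) must divide a_i - a_j for every pair.
Merge one congruence at a time:
  Start: x ≡ 2 (mod 4).
  Combine with x ≡ 2 (mod 20): gcd(4, 20) = 4; 2 - 2 = 0, which IS divisible by 4, so compatible.
    Write x = 2 + 4·t and substitute into x ≡ 2 (mod 20): 4·t ≡ 2 − 2 = 0 (mod 20).
    Divide the congruence (and modulus) by g = 4: 1·t ≡ 0 (mod 5).
    So t ≡ 0 (mod 5).
    Then x = 2 + 4·0 = 2, valid modulo lcm(4, 20) = 20: x ≡ 2 (mod 20).
  Combine with x ≡ 2 (mod 12): gcd(20, 12) = 4; 2 - 2 = 0, which IS divisible by 4, so compatible.
    Write x = 2 + 20·t and substitute into x ≡ 2 (mod 12): 20·t ≡ 2 − 2 = 0 (mod 12).
    Divide the congruence (and modulus) by g = 4: 5·t ≡ 0 (mod 3).
    Reduce coefficients mod 3: 2·t ≡ 0 (mod 3).
    The inverse of 2 mod 3 is 2 (since 2·2 = 4 = 1·3 + 1), so t ≡ 2·0 = 0 ≡ 0 (mod 3).
    Then x = 2 + 20·0 = 2, valid modulo lcm(20, 12) = 60: x ≡ 2 (mod 60).
Verify: 2 mod 4 = 2, 2 mod 20 = 2, 2 mod 12 = 2.

x ≡ 2 (mod 60).


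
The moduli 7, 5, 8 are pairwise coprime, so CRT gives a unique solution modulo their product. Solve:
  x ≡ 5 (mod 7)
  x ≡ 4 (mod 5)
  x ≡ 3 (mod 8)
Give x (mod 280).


Moduli 7, 5, 8 are pairwise coprime; by CRT there is a unique solution modulo M = 7 · 5 · 8 = 280.
Solve pairwise, accumulating the modulus:
  Start with x ≡ 5 (mod 7).
  Combine with x ≡ 4 (mod 5): since gcd(7, 5) = 1, we get a unique residue mod 35.
    Write x = 5 + 7·t and substitute into x ≡ 4 (mod 5): 7·t ≡ 4 − 5 = -1 (mod 5).
    Reduce coefficients mod 5: 2·t ≡ 4 (mod 5).
    The inverse of 2 mod 5 is 3 (since 2·3 = 6 = 1·5 + 1), so t ≡ 3·4 = 12 ≡ 2 (mod 5).
    Then x = 5 + 7·2 = 19, valid modulo lcm(7, 5) = 35: x ≡ 19 (mod 35).
  Combine with x ≡ 3 (mod 8): since gcd(35, 8) = 1, we get a unique residue mod 280.
    Write x = 19 + 35·t and substitute into x ≡ 3 (mod 8): 35·t ≡ 3 − 19 = -16 (mod 8).
    Reduce coefficients mod 8: 3·t ≡ 0 (mod 8).
    The inverse of 3 mod 8 is 3 (since 3·3 = 9 = 1·8 + 1), so t ≡ 3·0 = 0 ≡ 0 (mod 8).
    Then x = 19 + 35·0 = 19, valid modulo lcm(35, 8) = 280: x ≡ 19 (mod 280).
Verify: 19 mod 7 = 5 ✓, 19 mod 5 = 4 ✓, 19 mod 8 = 3 ✓.

x ≡ 19 (mod 280).


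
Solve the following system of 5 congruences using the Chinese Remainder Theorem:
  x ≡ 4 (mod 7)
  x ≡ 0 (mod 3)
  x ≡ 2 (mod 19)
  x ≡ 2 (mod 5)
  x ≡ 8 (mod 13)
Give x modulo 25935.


Product of moduli M = 7 · 3 · 19 · 5 · 13 = 25935.
Merge one congruence at a time:
  Start: x ≡ 4 (mod 7).
  Combine with x ≡ 0 (mod 3); new modulus lcm = 21.
    Write x = 4 + 7·t and substitute into x ≡ 0 (mod 3): 7·t ≡ 0 − 4 = -4 (mod 3).
    Reduce coefficients mod 3: 1·t ≡ 2 (mod 3).
    So t ≡ 2 (mod 3).
    Then x = 4 + 7·2 = 18, valid modulo lcm(7, 3) = 21: x ≡ 18 (mod 21).
  Combine with x ≡ 2 (mod 19); new modulus lcm = 399.
    Write x = 18 + 21·t and substitute into x ≡ 2 (mod 19): 21·t ≡ 2 − 18 = -16 (mod 19).
    Reduce coefficients mod 19: 2·t ≡ 3 (mod 19).
    The inverse of 2 mod 19 is 10 (since 2·10 = 20 = 1·19 + 1), so t ≡ 10·3 = 30 ≡ 11 (mod 19).
    Then x = 18 + 21·11 = 249, valid modulo lcm(21, 19) = 399: x ≡ 249 (mod 399).
  Combine with x ≡ 2 (mod 5); new modulus lcm = 1995.
    Write x = 249 + 399·t and substitute into x ≡ 2 (mod 5): 399·t ≡ 2 − 249 = -247 (mod 5).
    Reduce coefficients mod 5: 4·t ≡ 3 (mod 5).
    The inverse of 4 mod 5 is 4 (since 4·4 = 16 = 3·5 + 1), so t ≡ 4·3 = 12 ≡ 2 (mod 5).
    Then x = 249 + 399·2 = 1047, valid modulo lcm(399, 5) = 1995: x ≡ 1047 (mod 1995).
  Combine with x ≡ 8 (mod 13); new modulus lcm = 25935.
    Write x = 1047 + 1995·t and substitute into x ≡ 8 (mod 13): 1995·t ≡ 8 − 1047 = -1039 (mod 13).
    Reduce coefficients mod 13: 6·t ≡ 1 (mod 13).
    The inverse of 6 mod 13 is 11 (since 6·11 = 66 = 5·13 + 1), so t ≡ 11·1 = 11 ≡ 11 (mod 13).
    Then x = 1047 + 1995·11 = 22992, valid modulo lcm(1995, 13) = 25935: x ≡ 22992 (mod 25935).
Verify against each original: 22992 mod 7 = 4, 22992 mod 3 = 0, 22992 mod 19 = 2, 22992 mod 5 = 2, 22992 mod 13 = 8.

x ≡ 22992 (mod 25935).


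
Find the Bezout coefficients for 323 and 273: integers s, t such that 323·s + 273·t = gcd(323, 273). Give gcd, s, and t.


Euclidean algorithm on (323, 273) — divide until remainder is 0:
  323 = 1 · 273 + 50
  273 = 5 · 50 + 23
  50 = 2 · 23 + 4
  23 = 5 · 4 + 3
  4 = 1 · 3 + 1
  3 = 3 · 1 + 0
gcd(323, 273) = 1.
Track Bezout coefficients alongside the remainders: start with r₀ = 323 = a·1 + b·0 (s = 1, t = 0) and r₁ = 273 = a·0 + b·1 (s = 0, t = 1); each new remainder r_{k+1} = r_{k-1} − q_k·r_k inherits s_{k+1} = s_{k-1} − q_k·s_k, t_{k+1} = t_{k-1} − q_k·t_k, so r_k = a·s_k + b·t_k at every step:
  q = 1: r = 50, s = 1 − 1·0 = 1, t = 0 − 1·1 = -1  (check: 323·1 + 273·(-1) = 50)
  q = 5: r = 23, s = 0 − 5·1 = -5, t = 1 − 5·(-1) = 6  (check: 323·(-5) + 273·6 = 23)
  q = 2: r = 4, s = 1 − 2·(-5) = 11, t = -1 − 2·6 = -13  (check: 323·11 + 273·(-13) = 4)
  q = 5: r = 3, s = -5 − 5·11 = -60, t = 6 − 5·(-13) = 71  (check: 323·(-60) + 273·71 = 3)
  q = 1: r = 1, s = 11 − 1·(-60) = 71, t = -13 − 1·71 = -84  (check: 323·71 + 273·(-84) = 1)
The row with r = 1 (the gcd) gives the Bezout coefficients s = 71, t = -84.
Result: 323 · (71) + 273 · (-84) = 1.

gcd(323, 273) = 1; s = 71, t = -84 (check: 323·71 + 273·(-84) = 1).


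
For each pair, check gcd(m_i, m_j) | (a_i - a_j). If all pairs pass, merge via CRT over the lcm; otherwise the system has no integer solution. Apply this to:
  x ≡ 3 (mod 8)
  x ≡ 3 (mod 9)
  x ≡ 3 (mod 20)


Moduli 8, 9, 20 are not pairwise coprime, so CRT works modulo lcm(m_i) when all pairwise compatibility conditions hold.
Pairwise compatibility: gcd(m_i, m_j) must divide a_i - a_j for every pair.
Merge one congruence at a time:
  Start: x ≡ 3 (mod 8).
  Combine with x ≡ 3 (mod 9): gcd(8, 9) = 1; 3 - 3 = 0, which IS divisible by 1, so compatible.
    Write x = 3 + 8·t and substitute into x ≡ 3 (mod 9): 8·t ≡ 3 − 3 = 0 (mod 9).
    The inverse of 8 mod 9 is 8 (since 8·8 = 64 = 7·9 + 1), so t ≡ 8·0 = 0 ≡ 0 (mod 9).
    Then x = 3 + 8·0 = 3, valid modulo lcm(8, 9) = 72: x ≡ 3 (mod 72).
  Combine with x ≡ 3 (mod 20): gcd(72, 20) = 4; 3 - 3 = 0, which IS divisible by 4, so compatible.
    Write x = 3 + 72·t and substitute into x ≡ 3 (mod 20): 72·t ≡ 3 − 3 = 0 (mod 20).
    Divide the congruence (and modulus) by g = 4: 18·t ≡ 0 (mod 5).
    Reduce coefficients mod 5: 3·t ≡ 0 (mod 5).
    The inverse of 3 mod 5 is 2 (since 3·2 = 6 = 1·5 + 1), so t ≡ 2·0 = 0 ≡ 0 (mod 5).
    Then x = 3 + 72·0 = 3, valid modulo lcm(72, 20) = 360: x ≡ 3 (mod 360).
Verify: 3 mod 8 = 3, 3 mod 9 = 3, 3 mod 20 = 3.

x ≡ 3 (mod 360).


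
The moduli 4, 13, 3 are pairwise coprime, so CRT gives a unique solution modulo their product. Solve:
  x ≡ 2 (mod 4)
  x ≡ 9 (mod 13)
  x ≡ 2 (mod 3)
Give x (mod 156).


Moduli 4, 13, 3 are pairwise coprime; by CRT there is a unique solution modulo M = 4 · 13 · 3 = 156.
Solve pairwise, accumulating the modulus:
  Start with x ≡ 2 (mod 4).
  Combine with x ≡ 9 (mod 13): since gcd(4, 13) = 1, we get a unique residue mod 52.
    Write x = 2 + 4·t and substitute into x ≡ 9 (mod 13): 4·t ≡ 9 − 2 = 7 (mod 13).
    The inverse of 4 mod 13 is 10 (since 4·10 = 40 = 3·13 + 1), so t ≡ 10·7 = 70 ≡ 5 (mod 13).
    Then x = 2 + 4·5 = 22, valid modulo lcm(4, 13) = 52: x ≡ 22 (mod 52).
  Combine with x ≡ 2 (mod 3): since gcd(52, 3) = 1, we get a unique residue mod 156.
    Write x = 22 + 52·t and substitute into x ≡ 2 (mod 3): 52·t ≡ 2 − 22 = -20 (mod 3).
    Reduce coefficients mod 3: 1·t ≡ 1 (mod 3).
    So t ≡ 1 (mod 3).
    Then x = 22 + 52·1 = 74, valid modulo lcm(52, 3) = 156: x ≡ 74 (mod 156).
Verify: 74 mod 4 = 2 ✓, 74 mod 13 = 9 ✓, 74 mod 3 = 2 ✓.

x ≡ 74 (mod 156).


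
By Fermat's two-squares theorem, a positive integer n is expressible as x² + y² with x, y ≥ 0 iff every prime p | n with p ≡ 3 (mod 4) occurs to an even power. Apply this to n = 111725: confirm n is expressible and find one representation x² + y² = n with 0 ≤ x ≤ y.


Step 1: Factor n = 111725 = 5^2 · 41 · 109.
Step 2: Check the mod-4 condition on each prime factor: 5 ≡ 1 (mod 4), exponent 2; 41 ≡ 1 (mod 4), exponent 1; 109 ≡ 1 (mod 4), exponent 1.
All primes ≡ 3 (mod 4) appear to even exponent (or don't appear), so by the two-squares theorem n IS expressible as a sum of two squares.
Step 3: Build a representation. Group n = k² · m with k = 5 and m = 41 · 109 = 4469 (a product of primes ≡ 1 (mod 4)); a representation of m scales to one of n via (k·x)² + (k·y)² = k²(x² + y²). Each prime p ≡ 1 (mod 4) is itself a sum of two squares; find a² by testing p − a² for a perfect square:
  41: 41 − 1² = 40, 41 − 2² = 37, 41 − 3² = 32, 41 − 4² = 25 = 5² ⇒ 41 = 4² + 5².
  109: 109 − 1² = 108, 109 − 2² = 105, 109 − 3² = 100 = 10² ⇒ 109 = 3² + 10².
  Combine using the Brahmagupta–Fibonacci identity (a² + b²)(c² + d²) = (ac − bd)² + (ad + bc)² = (ac + bd)² + (ad − bc)²:
  41 · 109 = 4469: from (4² + 5²)(3² + 10²), take (4·3 − 5·10, 4·10 + 5·3) = (12 − 50, 40 + 15) = (-38, 55); dropping signs (only squares matter) gives (38, 55); check 38² + 55² = 1444 + 3025 = 4469 ✓.
  Scale by k = 5: (5·38, 5·55) = (190, 275).
Step 4: Order so x ≤ y and verify: 190² + 275² = 36100 + 75625 = 111725 = n. ✓

n = 111725 = 190² + 275² (one valid representation with x ≤ y).


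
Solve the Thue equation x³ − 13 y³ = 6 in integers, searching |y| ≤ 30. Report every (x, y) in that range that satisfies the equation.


The equation is x³ - 13y³ = 6. For fixed y, x³ = 13·y³ + 6, so a solution requires the RHS to be a perfect cube.
Strategy: iterate y from -30 to 30, compute RHS = 13·y³ + 6, and check whether it is a (positive or negative) perfect cube.
Check small values of y:
  y = 0: RHS = 6 is not a perfect cube.
  y = 1: RHS = 19 is not a perfect cube.
  y = -1: RHS = -7 is not a perfect cube.
  y = 2: RHS = 110 is not a perfect cube.
  y = -2: RHS = -98 is not a perfect cube.
  y = 3: RHS = 357 is not a perfect cube.
  y = -3: RHS = -345 is not a perfect cube.
Continuing the search up to |y| = 30 finds no solutions either.
No (x, y) in the scanned range satisfies the equation.

No integer solutions with |y| ≤ 30.


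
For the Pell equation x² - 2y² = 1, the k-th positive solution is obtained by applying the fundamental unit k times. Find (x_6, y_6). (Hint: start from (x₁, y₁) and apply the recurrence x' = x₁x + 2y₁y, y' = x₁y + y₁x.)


Step 1: Find the fundamental solution (x₁, y₁) of x² - 2y² = 1.
  Expand √2 as a continued fraction. a₀ = ⌊√2⌋ = 1; iterate m_{k+1} = d_k·a_k − m_k, d_{k+1} = (2 − m_{k+1}²)/d_k, a_{k+1} = ⌊(a₀ + m_{k+1})/d_{k+1}⌋ (starting m₀ = 0, d₀ = 1), with convergents p_k = a_k·p_{k-1} + p_{k-2}, q_k = a_k·q_{k-1} + q_{k-2} (p₋₁ = 1, q₋₁ = 0):
  k = 0: a₀ = 1; p₀/q₀ = 1/1; p₀² − 2·q₀² = 1 − 2 = -1.
  k = 1: m = 1, d = 1, a = ⌊(1 + 1)/1⌋ = 2; p/q = (2·1 + 1)/(2·1 + 0) = 3/2; p² − 2·q² = 9 − 8 = 1.
  The first convergent with p² − 2·q² = 1 gives the fundamental solution (x₁, y₁) = (3, 2).
Step 2: Apply the recurrence (x_{n+1}, y_{n+1}) = (x₁x_n + 2y₁y_n, x₁y_n + y₁x_n) repeatedly.
  From (x_1, y_1) = (3, 2): x_2 = 3·3 + 2·2·2 = 17; y_2 = 3·2 + 2·3 = 12.
  From (x_2, y_2) = (17, 12): x_3 = 3·17 + 2·2·12 = 99; y_3 = 3·12 + 2·17 = 70.
  From (x_3, y_3) = (99, 70): x_4 = 3·99 + 2·2·70 = 577; y_4 = 3·70 + 2·99 = 408.
  From (x_4, y_4) = (577, 408): x_5 = 3·577 + 2·2·408 = 3363; y_5 = 3·408 + 2·577 = 2378.
  From (x_5, y_5) = (3363, 2378): x_6 = 3·3363 + 2·2·2378 = 19601; y_6 = 3·2378 + 2·3363 = 13860.
Step 3: Verify x_6² - 2·y_6² = 384199201 - 384199200 = 1 (should be 1). ✓

(x_1, y_1) = (3, 2); (x_6, y_6) = (19601, 13860).


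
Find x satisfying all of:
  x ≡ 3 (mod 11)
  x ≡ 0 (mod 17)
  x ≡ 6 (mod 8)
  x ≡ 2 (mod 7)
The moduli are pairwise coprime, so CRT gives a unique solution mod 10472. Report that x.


Product of moduli M = 11 · 17 · 8 · 7 = 10472.
Merge one congruence at a time:
  Start: x ≡ 3 (mod 11).
  Combine with x ≡ 0 (mod 17); new modulus lcm = 187.
    Write x = 3 + 11·t and substitute into x ≡ 0 (mod 17): 11·t ≡ 0 − 3 = -3 (mod 17).
    Reduce coefficients mod 17: 11·t ≡ 14 (mod 17).
    The inverse of 11 mod 17 is 14 (since 11·14 = 154 = 9·17 + 1), so t ≡ 14·14 = 196 ≡ 9 (mod 17).
    Then x = 3 + 11·9 = 102, valid modulo lcm(11, 17) = 187: x ≡ 102 (mod 187).
  Combine with x ≡ 6 (mod 8); new modulus lcm = 1496.
    Write x = 102 + 187·t and substitute into x ≡ 6 (mod 8): 187·t ≡ 6 − 102 = -96 (mod 8).
    Reduce coefficients mod 8: 3·t ≡ 0 (mod 8).
    The inverse of 3 mod 8 is 3 (since 3·3 = 9 = 1·8 + 1), so t ≡ 3·0 = 0 ≡ 0 (mod 8).
    Then x = 102 + 187·0 = 102, valid modulo lcm(187, 8) = 1496: x ≡ 102 (mod 1496).
  Combine with x ≡ 2 (mod 7); new modulus lcm = 10472.
    Write x = 102 + 1496·t and substitute into x ≡ 2 (mod 7): 1496·t ≡ 2 − 102 = -100 (mod 7).
    Reduce coefficients mod 7: 5·t ≡ 5 (mod 7).
    The inverse of 5 mod 7 is 3 (since 5·3 = 15 = 2·7 + 1), so t ≡ 3·5 = 15 ≡ 1 (mod 7).
    Then x = 102 + 1496·1 = 1598, valid modulo lcm(1496, 7) = 10472: x ≡ 1598 (mod 10472).
Verify against each original: 1598 mod 11 = 3, 1598 mod 17 = 0, 1598 mod 8 = 6, 1598 mod 7 = 2.

x ≡ 1598 (mod 10472).


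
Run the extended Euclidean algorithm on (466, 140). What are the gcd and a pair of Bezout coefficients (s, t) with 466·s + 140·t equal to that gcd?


Euclidean algorithm on (466, 140) — divide until remainder is 0:
  466 = 3 · 140 + 46
  140 = 3 · 46 + 2
  46 = 23 · 2 + 0
gcd(466, 140) = 2.
Track Bezout coefficients alongside the remainders: start with r₀ = 466 = a·1 + b·0 (s = 1, t = 0) and r₁ = 140 = a·0 + b·1 (s = 0, t = 1); each new remainder r_{k+1} = r_{k-1} − q_k·r_k inherits s_{k+1} = s_{k-1} − q_k·s_k, t_{k+1} = t_{k-1} − q_k·t_k, so r_k = a·s_k + b·t_k at every step:
  q = 3: r = 46, s = 1 − 3·0 = 1, t = 0 − 3·1 = -3  (check: 466·1 + 140·(-3) = 46)
  q = 3: r = 2, s = 0 − 3·1 = -3, t = 1 − 3·(-3) = 10  (check: 466·(-3) + 140·10 = 2)
The row with r = 2 (the gcd) gives the Bezout coefficients s = -3, t = 10.
Result: 466 · (-3) + 140 · (10) = 2.

gcd(466, 140) = 2; s = -3, t = 10 (check: 466·(-3) + 140·10 = 2).


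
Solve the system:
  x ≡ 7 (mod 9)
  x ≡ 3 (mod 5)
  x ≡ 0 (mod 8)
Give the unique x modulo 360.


Moduli 9, 5, 8 are pairwise coprime; by CRT there is a unique solution modulo M = 9 · 5 · 8 = 360.
Solve pairwise, accumulating the modulus:
  Start with x ≡ 7 (mod 9).
  Combine with x ≡ 3 (mod 5): since gcd(9, 5) = 1, we get a unique residue mod 45.
    Write x = 7 + 9·t and substitute into x ≡ 3 (mod 5): 9·t ≡ 3 − 7 = -4 (mod 5).
    Reduce coefficients mod 5: 4·t ≡ 1 (mod 5).
    The inverse of 4 mod 5 is 4 (since 4·4 = 16 = 3·5 + 1), so t ≡ 4·1 = 4 ≡ 4 (mod 5).
    Then x = 7 + 9·4 = 43, valid modulo lcm(9, 5) = 45: x ≡ 43 (mod 45).
  Combine with x ≡ 0 (mod 8): since gcd(45, 8) = 1, we get a unique residue mod 360.
    Write x = 43 + 45·t and substitute into x ≡ 0 (mod 8): 45·t ≡ 0 − 43 = -43 (mod 8).
    Reduce coefficients mod 8: 5·t ≡ 5 (mod 8).
    The inverse of 5 mod 8 is 5 (since 5·5 = 25 = 3·8 + 1), so t ≡ 5·5 = 25 ≡ 1 (mod 8).
    Then x = 43 + 45·1 = 88, valid modulo lcm(45, 8) = 360: x ≡ 88 (mod 360).
Verify: 88 mod 9 = 7 ✓, 88 mod 5 = 3 ✓, 88 mod 8 = 0 ✓.

x ≡ 88 (mod 360).


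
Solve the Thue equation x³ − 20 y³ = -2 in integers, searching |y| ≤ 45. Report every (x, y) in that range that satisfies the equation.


The equation is x³ - 20y³ = -2. For fixed y, x³ = 20·y³ − 2, so a solution requires the RHS to be a perfect cube.
Strategy: iterate y from -45 to 45, compute RHS = 20·y³ − 2, and check whether it is a (positive or negative) perfect cube.
Check small values of y:
  y = 0: RHS = -2 is not a perfect cube.
  y = 1: RHS = 18 is not a perfect cube.
  y = -1: RHS = -22 is not a perfect cube.
  y = 2: RHS = 158 is not a perfect cube.
  y = -2: RHS = -162 is not a perfect cube.
  y = 3: RHS = 538 is not a perfect cube.
  y = -3: RHS = -542 is not a perfect cube.
Continuing the search up to |y| = 45 finds no solutions either.
No (x, y) in the scanned range satisfies the equation.

No integer solutions with |y| ≤ 45.


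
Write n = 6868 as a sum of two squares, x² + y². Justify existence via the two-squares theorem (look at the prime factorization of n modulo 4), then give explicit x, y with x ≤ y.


Step 1: Factor n = 6868 = 2^2 · 17 · 101.
Step 2: Check the mod-4 condition on each prime factor: 2 = 2 (special); 17 ≡ 1 (mod 4), exponent 1; 101 ≡ 1 (mod 4), exponent 1.
All primes ≡ 3 (mod 4) appear to even exponent (or don't appear), so by the two-squares theorem n IS expressible as a sum of two squares.
Step 3: Build a representation. Group n = k² · m with k = 2 and m = 17 · 101 = 1717 (a product of primes ≡ 1 (mod 4)); a representation of m scales to one of n via (k·x)² + (k·y)² = k²(x² + y²). Each prime p ≡ 1 (mod 4) is itself a sum of two squares; find a² by testing p − a² for a perfect square:
  17: 17 − 1² = 16 = 4² ⇒ 17 = 1² + 4².
  101: 101 − 1² = 100 = 10² ⇒ 101 = 1² + 10².
  Combine using the Brahmagupta–Fibonacci identity (a² + b²)(c² + d²) = (ac − bd)² + (ad + bc)² = (ac + bd)² + (ad − bc)²:
  17 · 101 = 1717: from (1² + 4²)(1² + 10²), take (1·1 − 4·10, 1·10 + 4·1) = (1 − 40, 10 + 4) = (-39, 14); dropping signs (only squares matter) gives (39, 14); check 39² + 14² = 1521 + 196 = 1717 ✓.
  Scale by k = 2: (2·39, 2·14) = (78, 28).
Step 4: Order so x ≤ y and verify: 28² + 78² = 784 + 6084 = 6868 = n. ✓

n = 6868 = 28² + 78² (one valid representation with x ≤ y).


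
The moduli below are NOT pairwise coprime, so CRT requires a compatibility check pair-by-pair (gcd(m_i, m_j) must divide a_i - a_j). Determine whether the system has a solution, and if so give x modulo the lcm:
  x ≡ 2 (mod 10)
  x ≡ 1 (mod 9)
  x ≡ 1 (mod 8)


Moduli 10, 9, 8 are not pairwise coprime, so CRT works modulo lcm(m_i) when all pairwise compatibility conditions hold.
Pairwise compatibility: gcd(m_i, m_j) must divide a_i - a_j for every pair.
Merge one congruence at a time:
  Start: x ≡ 2 (mod 10).
  Combine with x ≡ 1 (mod 9): gcd(10, 9) = 1; 1 - 2 = -1, which IS divisible by 1, so compatible.
    Write x = 2 + 10·t and substitute into x ≡ 1 (mod 9): 10·t ≡ 1 − 2 = -1 (mod 9).
    Reduce coefficients mod 9: 1·t ≡ 8 (mod 9).
    So t ≡ 8 (mod 9).
    Then x = 2 + 10·8 = 82, valid modulo lcm(10, 9) = 90: x ≡ 82 (mod 90).
  Combine with x ≡ 1 (mod 8): gcd(90, 8) = 2, and 1 - 82 = -81 is NOT divisible by 2.
    ⇒ system is inconsistent (no integer solution).

No solution (the system is inconsistent).


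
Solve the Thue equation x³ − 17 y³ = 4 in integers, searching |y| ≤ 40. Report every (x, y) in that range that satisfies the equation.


The equation is x³ - 17y³ = 4. For fixed y, x³ = 17·y³ + 4, so a solution requires the RHS to be a perfect cube.
Strategy: iterate y from -40 to 40, compute RHS = 17·y³ + 4, and check whether it is a (positive or negative) perfect cube.
Check small values of y:
  y = 0: RHS = 4 is not a perfect cube.
  y = 1: RHS = 21 is not a perfect cube.
  y = -1: RHS = -13 is not a perfect cube.
  y = 2: RHS = 140 is not a perfect cube.
  y = -2: RHS = -132 is not a perfect cube.
  y = 3: RHS = 463 is not a perfect cube.
  y = -3: RHS = -455 is not a perfect cube.
Continuing the search up to |y| = 40 finds no solutions either.
No (x, y) in the scanned range satisfies the equation.

No integer solutions with |y| ≤ 40.


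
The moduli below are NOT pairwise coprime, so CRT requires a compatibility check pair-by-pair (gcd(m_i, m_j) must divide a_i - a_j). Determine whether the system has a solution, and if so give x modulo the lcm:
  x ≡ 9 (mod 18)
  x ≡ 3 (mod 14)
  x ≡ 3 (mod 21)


Moduli 18, 14, 21 are not pairwise coprime, so CRT works modulo lcm(m_i) when all pairwise compatibility conditions hold.
Pairwise compatibility: gcd(m_i, m_j) must divide a_i - a_j for every pair.
Merge one congruence at a time:
  Start: x ≡ 9 (mod 18).
  Combine with x ≡ 3 (mod 14): gcd(18, 14) = 2; 3 - 9 = -6, which IS divisible by 2, so compatible.
    Write x = 9 + 18·t and substitute into x ≡ 3 (mod 14): 18·t ≡ 3 − 9 = -6 (mod 14).
    Divide the congruence (and modulus) by g = 2: 9·t ≡ -3 (mod 7).
    Reduce coefficients mod 7: 2·t ≡ 4 (mod 7).
    The inverse of 2 mod 7 is 4 (since 2·4 = 8 = 1·7 + 1), so t ≡ 4·4 = 16 ≡ 2 (mod 7).
    Then x = 9 + 18·2 = 45, valid modulo lcm(18, 14) = 126: x ≡ 45 (mod 126).
  Combine with x ≡ 3 (mod 21): gcd(126, 21) = 21; 3 - 45 = -42, which IS divisible by 21, so compatible.
    Write x = 45 + 126·t and substitute into x ≡ 3 (mod 21): 126·t ≡ 3 − 45 = -42 (mod 21).
    Divide the congruence (and modulus) by g = 21: 6·t ≡ -2 (mod 1).
    Modulo 1 every t works; take t = 0.
    Then x = 45 + 126·0 = 45, valid modulo lcm(126, 21) = 126: x ≡ 45 (mod 126).
Verify: 45 mod 18 = 9, 45 mod 14 = 3, 45 mod 21 = 3.

x ≡ 45 (mod 126).


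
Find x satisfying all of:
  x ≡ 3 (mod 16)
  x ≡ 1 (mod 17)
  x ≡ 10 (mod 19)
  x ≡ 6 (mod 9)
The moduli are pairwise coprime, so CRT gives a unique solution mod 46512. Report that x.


Product of moduli M = 16 · 17 · 19 · 9 = 46512.
Merge one congruence at a time:
  Start: x ≡ 3 (mod 16).
  Combine with x ≡ 1 (mod 17); new modulus lcm = 272.
    Write x = 3 + 16·t and substitute into x ≡ 1 (mod 17): 16·t ≡ 1 − 3 = -2 (mod 17).
    Reduce coefficients mod 17: 16·t ≡ 15 (mod 17).
    The inverse of 16 mod 17 is 16 (since 16·16 = 256 = 15·17 + 1), so t ≡ 16·15 = 240 ≡ 2 (mod 17).
    Then x = 3 + 16·2 = 35, valid modulo lcm(16, 17) = 272: x ≡ 35 (mod 272).
  Combine with x ≡ 10 (mod 19); new modulus lcm = 5168.
    Write x = 35 + 272·t and substitute into x ≡ 10 (mod 19): 272·t ≡ 10 − 35 = -25 (mod 19).
    Reduce coefficients mod 19: 6·t ≡ 13 (mod 19).
    The inverse of 6 mod 19 is 16 (since 6·16 = 96 = 5·19 + 1), so t ≡ 16·13 = 208 ≡ 18 (mod 19).
    Then x = 35 + 272·18 = 4931, valid modulo lcm(272, 19) = 5168: x ≡ 4931 (mod 5168).
  Combine with x ≡ 6 (mod 9); new modulus lcm = 46512.
    Write x = 4931 + 5168·t and substitute into x ≡ 6 (mod 9): 5168·t ≡ 6 − 4931 = -4925 (mod 9).
    Reduce coefficients mod 9: 2·t ≡ 7 (mod 9).
    The inverse of 2 mod 9 is 5 (since 2·5 = 10 = 1·9 + 1), so t ≡ 5·7 = 35 ≡ 8 (mod 9).
    Then x = 4931 + 5168·8 = 46275, valid modulo lcm(5168, 9) = 46512: x ≡ 46275 (mod 46512).
Verify against each original: 46275 mod 16 = 3, 46275 mod 17 = 1, 46275 mod 19 = 10, 46275 mod 9 = 6.

x ≡ 46275 (mod 46512).


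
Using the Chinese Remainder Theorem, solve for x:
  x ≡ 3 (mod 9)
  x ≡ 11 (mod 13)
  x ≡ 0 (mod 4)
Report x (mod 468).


Moduli 9, 13, 4 are pairwise coprime; by CRT there is a unique solution modulo M = 9 · 13 · 4 = 468.
Solve pairwise, accumulating the modulus:
  Start with x ≡ 3 (mod 9).
  Combine with x ≡ 11 (mod 13): since gcd(9, 13) = 1, we get a unique residue mod 117.
    Write x = 3 + 9·t and substitute into x ≡ 11 (mod 13): 9·t ≡ 11 − 3 = 8 (mod 13).
    The inverse of 9 mod 13 is 3 (since 9·3 = 27 = 2·13 + 1), so t ≡ 3·8 = 24 ≡ 11 (mod 13).
    Then x = 3 + 9·11 = 102, valid modulo lcm(9, 13) = 117: x ≡ 102 (mod 117).
  Combine with x ≡ 0 (mod 4): since gcd(117, 4) = 1, we get a unique residue mod 468.
    Write x = 102 + 117·t and substitute into x ≡ 0 (mod 4): 117·t ≡ 0 − 102 = -102 (mod 4).
    Reduce coefficients mod 4: 1·t ≡ 2 (mod 4).
    So t ≡ 2 (mod 4).
    Then x = 102 + 117·2 = 336, valid modulo lcm(117, 4) = 468: x ≡ 336 (mod 468).
Verify: 336 mod 9 = 3 ✓, 336 mod 13 = 11 ✓, 336 mod 4 = 0 ✓.

x ≡ 336 (mod 468).


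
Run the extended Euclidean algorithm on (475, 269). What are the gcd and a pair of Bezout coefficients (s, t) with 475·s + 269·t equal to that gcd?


Euclidean algorithm on (475, 269) — divide until remainder is 0:
  475 = 1 · 269 + 206
  269 = 1 · 206 + 63
  206 = 3 · 63 + 17
  63 = 3 · 17 + 12
  17 = 1 · 12 + 5
  12 = 2 · 5 + 2
  5 = 2 · 2 + 1
  2 = 2 · 1 + 0
gcd(475, 269) = 1.
Track Bezout coefficients alongside the remainders: start with r₀ = 475 = a·1 + b·0 (s = 1, t = 0) and r₁ = 269 = a·0 + b·1 (s = 0, t = 1); each new remainder r_{k+1} = r_{k-1} − q_k·r_k inherits s_{k+1} = s_{k-1} − q_k·s_k, t_{k+1} = t_{k-1} − q_k·t_k, so r_k = a·s_k + b·t_k at every step:
  q = 1: r = 206, s = 1 − 1·0 = 1, t = 0 − 1·1 = -1  (check: 475·1 + 269·(-1) = 206)
  q = 1: r = 63, s = 0 − 1·1 = -1, t = 1 − 1·(-1) = 2  (check: 475·(-1) + 269·2 = 63)
  q = 3: r = 17, s = 1 − 3·(-1) = 4, t = -1 − 3·2 = -7  (check: 475·4 + 269·(-7) = 17)
  q = 3: r = 12, s = -1 − 3·4 = -13, t = 2 − 3·(-7) = 23  (check: 475·(-13) + 269·23 = 12)
  q = 1: r = 5, s = 4 − 1·(-13) = 17, t = -7 − 1·23 = -30  (check: 475·17 + 269·(-30) = 5)
  q = 2: r = 2, s = -13 − 2·17 = -47, t = 23 − 2·(-30) = 83  (check: 475·(-47) + 269·83 = 2)
  q = 2: r = 1, s = 17 − 2·(-47) = 111, t = -30 − 2·83 = -196  (check: 475·111 + 269·(-196) = 1)
The row with r = 1 (the gcd) gives the Bezout coefficients s = 111, t = -196.
Result: 475 · (111) + 269 · (-196) = 1.

gcd(475, 269) = 1; s = 111, t = -196 (check: 475·111 + 269·(-196) = 1).


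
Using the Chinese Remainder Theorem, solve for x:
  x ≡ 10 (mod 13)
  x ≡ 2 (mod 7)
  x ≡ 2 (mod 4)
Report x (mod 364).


Moduli 13, 7, 4 are pairwise coprime; by CRT there is a unique solution modulo M = 13 · 7 · 4 = 364.
Solve pairwise, accumulating the modulus:
  Start with x ≡ 10 (mod 13).
  Combine with x ≡ 2 (mod 7): since gcd(13, 7) = 1, we get a unique residue mod 91.
    Write x = 10 + 13·t and substitute into x ≡ 2 (mod 7): 13·t ≡ 2 − 10 = -8 (mod 7).
    Reduce coefficients mod 7: 6·t ≡ 6 (mod 7).
    The inverse of 6 mod 7 is 6 (since 6·6 = 36 = 5·7 + 1), so t ≡ 6·6 = 36 ≡ 1 (mod 7).
    Then x = 10 + 13·1 = 23, valid modulo lcm(13, 7) = 91: x ≡ 23 (mod 91).
  Combine with x ≡ 2 (mod 4): since gcd(91, 4) = 1, we get a unique residue mod 364.
    Write x = 23 + 91·t and substitute into x ≡ 2 (mod 4): 91·t ≡ 2 − 23 = -21 (mod 4).
    Reduce coefficients mod 4: 3·t ≡ 3 (mod 4).
    The inverse of 3 mod 4 is 3 (since 3·3 = 9 = 2·4 + 1), so t ≡ 3·3 = 9 ≡ 1 (mod 4).
    Then x = 23 + 91·1 = 114, valid modulo lcm(91, 4) = 364: x ≡ 114 (mod 364).
Verify: 114 mod 13 = 10 ✓, 114 mod 7 = 2 ✓, 114 mod 4 = 2 ✓.

x ≡ 114 (mod 364).


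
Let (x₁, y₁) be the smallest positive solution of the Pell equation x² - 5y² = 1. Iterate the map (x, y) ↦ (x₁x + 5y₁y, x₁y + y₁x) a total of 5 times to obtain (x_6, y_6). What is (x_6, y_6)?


Step 1: Find the fundamental solution (x₁, y₁) of x² - 5y² = 1.
  Expand √5 as a continued fraction. a₀ = ⌊√5⌋ = 2; iterate m_{k+1} = d_k·a_k − m_k, d_{k+1} = (5 − m_{k+1}²)/d_k, a_{k+1} = ⌊(a₀ + m_{k+1})/d_{k+1}⌋ (starting m₀ = 0, d₀ = 1), with convergents p_k = a_k·p_{k-1} + p_{k-2}, q_k = a_k·q_{k-1} + q_{k-2} (p₋₁ = 1, q₋₁ = 0):
  k = 0: a₀ = 2; p₀/q₀ = 2/1; p₀² − 5·q₀² = 4 − 5 = -1.
  k = 1: m = 2, d = 1, a = ⌊(2 + 2)/1⌋ = 4; p/q = (4·2 + 1)/(4·1 + 0) = 9/4; p² − 5·q² = 81 − 80 = 1.
  The first convergent with p² − 5·q² = 1 gives the fundamental solution (x₁, y₁) = (9, 4).
Step 2: Apply the recurrence (x_{n+1}, y_{n+1}) = (x₁x_n + 5y₁y_n, x₁y_n + y₁x_n) repeatedly.
  From (x_1, y_1) = (9, 4): x_2 = 9·9 + 5·4·4 = 161; y_2 = 9·4 + 4·9 = 72.
  From (x_2, y_2) = (161, 72): x_3 = 9·161 + 5·4·72 = 2889; y_3 = 9·72 + 4·161 = 1292.
  From (x_3, y_3) = (2889, 1292): x_4 = 9·2889 + 5·4·1292 = 51841; y_4 = 9·1292 + 4·2889 = 23184.
  From (x_4, y_4) = (51841, 23184): x_5 = 9·51841 + 5·4·23184 = 930249; y_5 = 9·23184 + 4·51841 = 416020.
  From (x_5, y_5) = (930249, 416020): x_6 = 9·930249 + 5·4·416020 = 16692641; y_6 = 9·416020 + 4·930249 = 7465176.
Step 3: Verify x_6² - 5·y_6² = 278644263554881 - 278644263554880 = 1 (should be 1). ✓

(x_1, y_1) = (9, 4); (x_6, y_6) = (16692641, 7465176).


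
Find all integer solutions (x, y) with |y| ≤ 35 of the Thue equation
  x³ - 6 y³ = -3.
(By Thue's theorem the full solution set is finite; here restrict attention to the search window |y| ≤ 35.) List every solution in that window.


The equation is x³ - 6y³ = -3. For fixed y, x³ = 6·y³ − 3, so a solution requires the RHS to be a perfect cube.
Strategy: iterate y from -35 to 35, compute RHS = 6·y³ − 3, and check whether it is a (positive or negative) perfect cube.
Check small values of y:
  y = 0: RHS = -3 is not a perfect cube.
  y = 1: RHS = 3 is not a perfect cube.
  y = -1: RHS = -9 is not a perfect cube.
  y = 2: RHS = 45 is not a perfect cube.
  y = -2: RHS = -51 is not a perfect cube.
  y = 3: RHS = 159 is not a perfect cube.
  y = -3: RHS = -165 is not a perfect cube.
Continuing the search up to |y| = 35 finds no solutions either.
No (x, y) in the scanned range satisfies the equation.

No integer solutions with |y| ≤ 35.


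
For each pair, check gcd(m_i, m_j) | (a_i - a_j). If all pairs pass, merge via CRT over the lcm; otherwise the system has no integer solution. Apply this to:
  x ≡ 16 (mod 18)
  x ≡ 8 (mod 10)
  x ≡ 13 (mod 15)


Moduli 18, 10, 15 are not pairwise coprime, so CRT works modulo lcm(m_i) when all pairwise compatibility conditions hold.
Pairwise compatibility: gcd(m_i, m_j) must divide a_i - a_j for every pair.
Merge one congruence at a time:
  Start: x ≡ 16 (mod 18).
  Combine with x ≡ 8 (mod 10): gcd(18, 10) = 2; 8 - 16 = -8, which IS divisible by 2, so compatible.
    Write x = 16 + 18·t and substitute into x ≡ 8 (mod 10): 18·t ≡ 8 − 16 = -8 (mod 10).
    Divide the congruence (and modulus) by g = 2: 9·t ≡ -4 (mod 5).
    Reduce coefficients mod 5: 4·t ≡ 1 (mod 5).
    The inverse of 4 mod 5 is 4 (since 4·4 = 16 = 3·5 + 1), so t ≡ 4·1 = 4 ≡ 4 (mod 5).
    Then x = 16 + 18·4 = 88, valid modulo lcm(18, 10) = 90: x ≡ 88 (mod 90).
  Combine with x ≡ 13 (mod 15): gcd(90, 15) = 15; 13 - 88 = -75, which IS divisible by 15, so compatible.
    Write x = 88 + 90·t and substitute into x ≡ 13 (mod 15): 90·t ≡ 13 − 88 = -75 (mod 15).
    Divide the congruence (and modulus) by g = 15: 6·t ≡ -5 (mod 1).
    Modulo 1 every t works; take t = 0.
    Then x = 88 + 90·0 = 88, valid modulo lcm(90, 15) = 90: x ≡ 88 (mod 90).
Verify: 88 mod 18 = 16, 88 mod 10 = 8, 88 mod 15 = 13.

x ≡ 88 (mod 90).


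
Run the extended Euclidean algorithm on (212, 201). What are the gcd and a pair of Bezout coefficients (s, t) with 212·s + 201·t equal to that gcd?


Euclidean algorithm on (212, 201) — divide until remainder is 0:
  212 = 1 · 201 + 11
  201 = 18 · 11 + 3
  11 = 3 · 3 + 2
  3 = 1 · 2 + 1
  2 = 2 · 1 + 0
gcd(212, 201) = 1.
Track Bezout coefficients alongside the remainders: start with r₀ = 212 = a·1 + b·0 (s = 1, t = 0) and r₁ = 201 = a·0 + b·1 (s = 0, t = 1); each new remainder r_{k+1} = r_{k-1} − q_k·r_k inherits s_{k+1} = s_{k-1} − q_k·s_k, t_{k+1} = t_{k-1} − q_k·t_k, so r_k = a·s_k + b·t_k at every step:
  q = 1: r = 11, s = 1 − 1·0 = 1, t = 0 − 1·1 = -1  (check: 212·1 + 201·(-1) = 11)
  q = 18: r = 3, s = 0 − 18·1 = -18, t = 1 − 18·(-1) = 19  (check: 212·(-18) + 201·19 = 3)
  q = 3: r = 2, s = 1 − 3·(-18) = 55, t = -1 − 3·19 = -58  (check: 212·55 + 201·(-58) = 2)
  q = 1: r = 1, s = -18 − 1·55 = -73, t = 19 − 1·(-58) = 77  (check: 212·(-73) + 201·77 = 1)
The row with r = 1 (the gcd) gives the Bezout coefficients s = -73, t = 77.
Result: 212 · (-73) + 201 · (77) = 1.

gcd(212, 201) = 1; s = -73, t = 77 (check: 212·(-73) + 201·77 = 1).


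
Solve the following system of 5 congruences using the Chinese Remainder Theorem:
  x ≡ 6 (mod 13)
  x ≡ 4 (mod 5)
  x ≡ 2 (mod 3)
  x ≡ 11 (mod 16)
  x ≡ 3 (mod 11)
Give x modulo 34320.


Product of moduli M = 13 · 5 · 3 · 16 · 11 = 34320.
Merge one congruence at a time:
  Start: x ≡ 6 (mod 13).
  Combine with x ≡ 4 (mod 5); new modulus lcm = 65.
    Write x = 6 + 13·t and substitute into x ≡ 4 (mod 5): 13·t ≡ 4 − 6 = -2 (mod 5).
    Reduce coefficients mod 5: 3·t ≡ 3 (mod 5).
    The inverse of 3 mod 5 is 2 (since 3·2 = 6 = 1·5 + 1), so t ≡ 2·3 = 6 ≡ 1 (mod 5).
    Then x = 6 + 13·1 = 19, valid modulo lcm(13, 5) = 65: x ≡ 19 (mod 65).
  Combine with x ≡ 2 (mod 3); new modulus lcm = 195.
    Write x = 19 + 65·t and substitute into x ≡ 2 (mod 3): 65·t ≡ 2 − 19 = -17 (mod 3).
    Reduce coefficients mod 3: 2·t ≡ 1 (mod 3).
    The inverse of 2 mod 3 is 2 (since 2·2 = 4 = 1·3 + 1), so t ≡ 2·1 = 2 ≡ 2 (mod 3).
    Then x = 19 + 65·2 = 149, valid modulo lcm(65, 3) = 195: x ≡ 149 (mod 195).
  Combine with x ≡ 11 (mod 16); new modulus lcm = 3120.
    Write x = 149 + 195·t and substitute into x ≡ 11 (mod 16): 195·t ≡ 11 − 149 = -138 (mod 16).
    Reduce coefficients mod 16: 3·t ≡ 6 (mod 16).
    The inverse of 3 mod 16 is 11 (since 3·11 = 33 = 2·16 + 1), so t ≡ 11·6 = 66 ≡ 2 (mod 16).
    Then x = 149 + 195·2 = 539, valid modulo lcm(195, 16) = 3120: x ≡ 539 (mod 3120).
  Combine with x ≡ 3 (mod 11); new modulus lcm = 34320.
    Write x = 539 + 3120·t and substitute into x ≡ 3 (mod 11): 3120·t ≡ 3 − 539 = -536 (mod 11).
    Reduce coefficients mod 11: 7·t ≡ 3 (mod 11).
    The inverse of 7 mod 11 is 8 (since 7·8 = 56 = 5·11 + 1), so t ≡ 8·3 = 24 ≡ 2 (mod 11).
    Then x = 539 + 3120·2 = 6779, valid modulo lcm(3120, 11) = 34320: x ≡ 6779 (mod 34320).
Verify against each original: 6779 mod 13 = 6, 6779 mod 5 = 4, 6779 mod 3 = 2, 6779 mod 16 = 11, 6779 mod 11 = 3.

x ≡ 6779 (mod 34320).
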